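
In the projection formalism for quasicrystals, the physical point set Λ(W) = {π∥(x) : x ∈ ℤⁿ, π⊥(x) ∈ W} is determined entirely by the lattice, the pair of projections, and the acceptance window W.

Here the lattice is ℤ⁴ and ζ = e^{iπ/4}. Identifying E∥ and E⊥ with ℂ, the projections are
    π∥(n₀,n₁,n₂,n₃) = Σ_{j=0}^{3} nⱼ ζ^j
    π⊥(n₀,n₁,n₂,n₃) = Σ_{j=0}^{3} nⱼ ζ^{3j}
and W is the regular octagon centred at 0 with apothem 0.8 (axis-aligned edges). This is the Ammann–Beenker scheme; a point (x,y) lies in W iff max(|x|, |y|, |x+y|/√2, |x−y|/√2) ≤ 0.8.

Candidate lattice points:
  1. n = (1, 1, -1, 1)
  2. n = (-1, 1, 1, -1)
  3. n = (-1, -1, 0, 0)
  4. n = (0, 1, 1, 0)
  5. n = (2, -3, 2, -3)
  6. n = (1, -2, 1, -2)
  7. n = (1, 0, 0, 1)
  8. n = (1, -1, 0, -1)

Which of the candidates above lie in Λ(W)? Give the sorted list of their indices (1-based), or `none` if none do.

3, 4

With ζ = e^{iπ/4} the internal vectors are ζ^0,ζ^3,ζ^6,ζ^9.
candidate 1: n = (1, 1, -1, 1) → π⊥ ≈ (+1.000000, +2.414214); max(|x|,|y|,|x±y|/√2) = 2.414214 > 0.8 ⇒ ∉ W
candidate 2: n = (-1, 1, 1, -1) → π⊥ ≈ (-2.414214, -1.000000); max(|x|,|y|,|x±y|/√2) = 2.414214 > 0.8 ⇒ ∉ W
candidate 3: n = (-1, -1, 0, 0) → π⊥ ≈ (-0.292893, -0.707107); max(|x|,|y|,|x±y|/√2) = 0.707107 ≤ 0.8 ⇒ ∈ W
candidate 4: n = (0, 1, 1, 0) → π⊥ ≈ (-0.707107, -0.292893); max(|x|,|y|,|x±y|/√2) = 0.707107 ≤ 0.8 ⇒ ∈ W
candidate 5: n = (2, -3, 2, -3) → π⊥ ≈ (+2.000000, -6.242641); max(|x|,|y|,|x±y|/√2) = 6.242641 > 0.8 ⇒ ∉ W
candidate 6: n = (1, -2, 1, -2) → π⊥ ≈ (+1.000000, -3.828427); max(|x|,|y|,|x±y|/√2) = 3.828427 > 0.8 ⇒ ∉ W
candidate 7: n = (1, 0, 0, 1) → π⊥ ≈ (+1.707107, +0.707107); max(|x|,|y|,|x±y|/√2) = 1.707107 > 0.8 ⇒ ∉ W
candidate 8: n = (1, -1, 0, -1) → π⊥ ≈ (+1.000000, -1.414214); max(|x|,|y|,|x±y|/√2) = 1.707107 > 0.8 ⇒ ∉ W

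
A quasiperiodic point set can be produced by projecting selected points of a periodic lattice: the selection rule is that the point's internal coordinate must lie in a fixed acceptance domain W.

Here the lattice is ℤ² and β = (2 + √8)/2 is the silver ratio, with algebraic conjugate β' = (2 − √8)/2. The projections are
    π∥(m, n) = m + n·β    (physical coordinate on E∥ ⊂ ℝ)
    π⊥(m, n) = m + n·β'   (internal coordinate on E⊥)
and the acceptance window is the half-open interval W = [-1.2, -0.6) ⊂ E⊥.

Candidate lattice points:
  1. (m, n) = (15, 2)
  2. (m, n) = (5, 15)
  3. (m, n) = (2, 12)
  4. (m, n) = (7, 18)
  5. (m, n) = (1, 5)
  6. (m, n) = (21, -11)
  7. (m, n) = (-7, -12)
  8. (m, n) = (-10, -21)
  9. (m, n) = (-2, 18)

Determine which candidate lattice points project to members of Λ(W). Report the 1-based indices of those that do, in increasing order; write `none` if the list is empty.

5

β' = (2−√8)/2 ≈ -0.4142.
candidate 1: (m,n)=(15,2) → π∥ = 15+2·β ≈ 19.8284, π⊥ = 15+2·β' ≈ 14.1716 ∉ [-1.2, -0.6) ⇒ out
candidate 2: (m,n)=(5,15) → π∥ = 5+15·β ≈ 41.2132, π⊥ = 5+15·β' ≈ -1.2132 ∉ [-1.2, -0.6) ⇒ out
candidate 3: (m,n)=(2,12) → π∥ = 2+12·β ≈ 30.9706, π⊥ = 2+12·β' ≈ -2.9706 ∉ [-1.2, -0.6) ⇒ out
candidate 4: (m,n)=(7,18) → π∥ = 7+18·β ≈ 50.4558, π⊥ = 7+18·β' ≈ -0.4558 ∉ [-1.2, -0.6) ⇒ out
candidate 5: (m,n)=(1,5) → π∥ = 1+5·β ≈ 13.0711, π⊥ = 1+5·β' ≈ -1.0711 ∈ [-1.2, -0.6) ⇒ IN Λ
candidate 6: (m,n)=(21,-11) → π∥ = 21-11·β ≈ -5.5563, π⊥ = 21-11·β' ≈ 25.5563 ∉ [-1.2, -0.6) ⇒ out
candidate 7: (m,n)=(-7,-12) → π∥ = -7-12·β ≈ -35.9706, π⊥ = -7-12·β' ≈ -2.0294 ∉ [-1.2, -0.6) ⇒ out
candidate 8: (m,n)=(-10,-21) → π∥ = -10-21·β ≈ -60.6985, π⊥ = -10-21·β' ≈ -1.3015 ∉ [-1.2, -0.6) ⇒ out
candidate 9: (m,n)=(-2,18) → π∥ = -2+18·β ≈ 41.4558, π⊥ = -2+18·β' ≈ -9.4558 ∉ [-1.2, -0.6) ⇒ out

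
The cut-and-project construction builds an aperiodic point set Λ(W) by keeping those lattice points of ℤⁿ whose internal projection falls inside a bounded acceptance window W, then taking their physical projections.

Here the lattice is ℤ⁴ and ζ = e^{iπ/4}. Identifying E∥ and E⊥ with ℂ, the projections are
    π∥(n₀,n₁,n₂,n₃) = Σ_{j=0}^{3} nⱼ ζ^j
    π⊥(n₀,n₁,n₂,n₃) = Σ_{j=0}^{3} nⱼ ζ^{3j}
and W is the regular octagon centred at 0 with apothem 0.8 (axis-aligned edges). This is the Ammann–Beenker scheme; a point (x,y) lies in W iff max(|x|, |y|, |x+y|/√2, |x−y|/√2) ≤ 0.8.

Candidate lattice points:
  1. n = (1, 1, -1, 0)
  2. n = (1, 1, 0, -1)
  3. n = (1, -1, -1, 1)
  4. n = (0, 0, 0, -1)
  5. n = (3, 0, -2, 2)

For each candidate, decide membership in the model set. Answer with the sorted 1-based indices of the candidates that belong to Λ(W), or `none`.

2

Internal map: ζ^{3j} for j=0..3 gives (1,0), (−√2/2,√2/2), (0,−1), (√2/2,√2/2).
candidate 1: n = (1, 1, -1, 0) → π⊥ ≈ (+0.29289, +1.70711); max(|x|,|y|,|x±y|/√2) = 1.70711 > 0.8 ⇒ ∉ W
candidate 2: n = (1, 1, 0, -1) → π⊥ ≈ (-0.41421, +0.00000); max(|x|,|y|,|x±y|/√2) = 0.41421 ≤ 0.8 ⇒ ∈ W
candidate 3: n = (1, -1, -1, 1) → π⊥ ≈ (+2.41421, +1.00000); max(|x|,|y|,|x±y|/√2) = 2.41421 > 0.8 ⇒ ∉ W
candidate 4: n = (0, 0, 0, -1) → π⊥ ≈ (-0.70711, -0.70711); max(|x|,|y|,|x±y|/√2) = 1.00000 > 0.8 ⇒ ∉ W
candidate 5: n = (3, 0, -2, 2) → π⊥ ≈ (+4.41421, +3.41421); max(|x|,|y|,|x±y|/√2) = 5.53553 > 0.8 ⇒ ∉ W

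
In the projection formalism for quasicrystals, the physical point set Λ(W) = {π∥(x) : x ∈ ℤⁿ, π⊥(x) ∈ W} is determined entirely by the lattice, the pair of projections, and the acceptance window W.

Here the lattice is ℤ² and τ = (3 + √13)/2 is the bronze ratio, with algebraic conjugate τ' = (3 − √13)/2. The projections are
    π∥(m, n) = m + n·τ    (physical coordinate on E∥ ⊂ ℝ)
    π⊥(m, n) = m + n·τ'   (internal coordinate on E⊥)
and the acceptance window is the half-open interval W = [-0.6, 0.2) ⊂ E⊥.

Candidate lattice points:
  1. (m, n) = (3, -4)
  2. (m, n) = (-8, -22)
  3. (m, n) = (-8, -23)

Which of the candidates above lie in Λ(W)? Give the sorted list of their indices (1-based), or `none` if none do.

τ' = (3−√13)/2 ≈ -0.30278.
[1] lift (3,-4): star map gives 4.21110; window check -0.6 ≤ 4.21110 < 0.2 is false → out
[2] lift (-8,-22): star map gives -1.33894; window check -0.6 ≤ -1.33894 < 0.2 is false → out
[3] lift (-8,-23): star map gives -1.03616; window check -0.6 ≤ -1.03616 < 0.2 is false → out

none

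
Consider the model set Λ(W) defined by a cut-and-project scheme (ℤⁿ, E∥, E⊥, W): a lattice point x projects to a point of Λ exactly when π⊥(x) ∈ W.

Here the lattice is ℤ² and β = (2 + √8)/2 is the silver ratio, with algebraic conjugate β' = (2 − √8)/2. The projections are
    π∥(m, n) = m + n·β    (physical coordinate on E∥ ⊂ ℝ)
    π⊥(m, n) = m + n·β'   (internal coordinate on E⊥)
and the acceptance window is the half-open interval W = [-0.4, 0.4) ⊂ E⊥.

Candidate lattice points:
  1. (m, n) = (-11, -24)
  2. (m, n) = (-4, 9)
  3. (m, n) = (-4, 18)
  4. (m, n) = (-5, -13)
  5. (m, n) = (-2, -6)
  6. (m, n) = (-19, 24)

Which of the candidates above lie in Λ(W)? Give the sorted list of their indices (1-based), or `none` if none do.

4

Numerically β ≈ 2.414214 and β' = −1/β ≈ -0.414214.
candidate 1: (m,n)=(-11,-24) → π∥ = -11-24·β ≈ -68.941125, π⊥ = -11-24·β' ≈ -1.058875 ∉ [-0.4, 0.4) ⇒ out
candidate 2: (m,n)=(-4,9) → π∥ = -4+9·β ≈ 17.727922, π⊥ = -4+9·β' ≈ -7.727922 ∉ [-0.4, 0.4) ⇒ out
candidate 3: (m,n)=(-4,18) → π∥ = -4+18·β ≈ 39.455844, π⊥ = -4+18·β' ≈ -11.455844 ∉ [-0.4, 0.4) ⇒ out
candidate 4: (m,n)=(-5,-13) → π∥ = -5-13·β ≈ -36.384776, π⊥ = -5-13·β' ≈ 0.384776 ∈ [-0.4, 0.4) ⇒ IN Λ
candidate 5: (m,n)=(-2,-6) → π∥ = -2-6·β ≈ -16.485281, π⊥ = -2-6·β' ≈ 0.485281 ∉ [-0.4, 0.4) ⇒ out
candidate 6: (m,n)=(-19,24) → π∥ = -19+24·β ≈ 38.941125, π⊥ = -19+24·β' ≈ -28.941125 ∉ [-0.4, 0.4) ⇒ out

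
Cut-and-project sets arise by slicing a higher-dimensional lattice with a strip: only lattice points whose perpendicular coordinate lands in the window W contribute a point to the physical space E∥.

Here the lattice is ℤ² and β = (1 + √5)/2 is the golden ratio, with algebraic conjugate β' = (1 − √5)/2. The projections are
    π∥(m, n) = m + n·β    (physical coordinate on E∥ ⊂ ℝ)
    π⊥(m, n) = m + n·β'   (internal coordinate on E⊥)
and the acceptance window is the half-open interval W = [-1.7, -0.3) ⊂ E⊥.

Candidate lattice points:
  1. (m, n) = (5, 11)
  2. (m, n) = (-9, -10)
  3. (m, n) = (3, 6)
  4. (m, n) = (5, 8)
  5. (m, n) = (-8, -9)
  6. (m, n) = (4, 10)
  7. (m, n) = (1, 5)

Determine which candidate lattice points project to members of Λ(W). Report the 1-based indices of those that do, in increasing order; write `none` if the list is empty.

3

β' = (1−√5)/2 ≈ -0.6180.
#1 (5,11): internal coord 5 + (11)·β' = -1.7984; -1.7984 ∉ [-1.7, -0.3) → out
#2 (-9,-10): internal coord -9 + (-10)·β' = -2.8197; -2.8197 ∉ [-1.7, -0.3) → out
#3 (3,6): internal coord 3 + (6)·β' = -0.7082; -0.7082 ∈ [-1.7, -0.3) → IN Λ
#4 (5,8): internal coord 5 + (8)·β' = +0.0557; +0.0557 ∉ [-1.7, -0.3) → out
#5 (-8,-9): internal coord -8 + (-9)·β' = -2.4377; -2.4377 ∉ [-1.7, -0.3) → out
#6 (4,10): internal coord 4 + (10)·β' = -2.1803; -2.1803 ∉ [-1.7, -0.3) → out
#7 (1,5): internal coord 1 + (5)·β' = -2.0902; -2.0902 ∉ [-1.7, -0.3) → out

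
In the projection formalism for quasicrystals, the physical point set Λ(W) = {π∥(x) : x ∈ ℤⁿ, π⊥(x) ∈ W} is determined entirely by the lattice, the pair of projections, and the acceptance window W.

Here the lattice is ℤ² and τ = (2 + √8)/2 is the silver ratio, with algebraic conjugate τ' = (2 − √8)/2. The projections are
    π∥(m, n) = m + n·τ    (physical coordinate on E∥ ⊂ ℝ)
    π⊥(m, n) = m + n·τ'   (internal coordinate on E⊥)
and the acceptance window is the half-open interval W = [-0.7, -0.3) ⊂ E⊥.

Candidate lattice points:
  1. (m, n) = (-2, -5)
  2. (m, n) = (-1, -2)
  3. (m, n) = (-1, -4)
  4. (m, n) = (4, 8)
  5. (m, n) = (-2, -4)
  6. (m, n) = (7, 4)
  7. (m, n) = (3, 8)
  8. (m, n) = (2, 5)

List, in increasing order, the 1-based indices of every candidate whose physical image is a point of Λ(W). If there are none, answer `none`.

Compute τ' = (2−√8)/2 = -0.41421, so π⊥(m,n) = m -0.41421·n.
candidate 1: (m,n)=(-2,-5) → π∥ = -2-5·τ ≈ -14.07107, π⊥ = -2-5·τ' ≈ 0.07107 ∉ [-0.7, -0.3) ⇒ out
candidate 2: (m,n)=(-1,-2) → π∥ = -1-2·τ ≈ -5.82843, π⊥ = -1-2·τ' ≈ -0.17157 ∉ [-0.7, -0.3) ⇒ out
candidate 3: (m,n)=(-1,-4) → π∥ = -1-4·τ ≈ -10.65685, π⊥ = -1-4·τ' ≈ 0.65685 ∉ [-0.7, -0.3) ⇒ out
candidate 4: (m,n)=(4,8) → π∥ = 4+8·τ ≈ 23.31371, π⊥ = 4+8·τ' ≈ 0.68629 ∉ [-0.7, -0.3) ⇒ out
candidate 5: (m,n)=(-2,-4) → π∥ = -2-4·τ ≈ -11.65685, π⊥ = -2-4·τ' ≈ -0.34315 ∈ [-0.7, -0.3) ⇒ IN Λ
candidate 6: (m,n)=(7,4) → π∥ = 7+4·τ ≈ 16.65685, π⊥ = 7+4·τ' ≈ 5.34315 ∉ [-0.7, -0.3) ⇒ out
candidate 7: (m,n)=(3,8) → π∥ = 3+8·τ ≈ 22.31371, π⊥ = 3+8·τ' ≈ -0.31371 ∈ [-0.7, -0.3) ⇒ IN Λ
candidate 8: (m,n)=(2,5) → π∥ = 2+5·τ ≈ 14.07107, π⊥ = 2+5·τ' ≈ -0.07107 ∉ [-0.7, -0.3) ⇒ out

5, 7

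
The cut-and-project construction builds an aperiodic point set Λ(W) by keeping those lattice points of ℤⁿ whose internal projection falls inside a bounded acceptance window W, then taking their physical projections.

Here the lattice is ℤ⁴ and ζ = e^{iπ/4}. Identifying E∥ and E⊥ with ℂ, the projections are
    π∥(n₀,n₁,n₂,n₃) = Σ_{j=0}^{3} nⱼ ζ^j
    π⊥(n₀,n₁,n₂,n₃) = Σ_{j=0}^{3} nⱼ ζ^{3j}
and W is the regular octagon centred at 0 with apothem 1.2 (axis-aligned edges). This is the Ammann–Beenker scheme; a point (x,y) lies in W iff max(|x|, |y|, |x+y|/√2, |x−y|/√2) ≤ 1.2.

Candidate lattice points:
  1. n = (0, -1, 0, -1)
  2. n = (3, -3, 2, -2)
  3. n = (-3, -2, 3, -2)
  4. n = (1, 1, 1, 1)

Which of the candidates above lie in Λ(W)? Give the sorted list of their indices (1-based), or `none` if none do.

Internal map: ζ^{3j} for j=0..3 gives (1,0), (−√2/2,√2/2), (0,−1), (√2/2,√2/2).
#1 (0, -1, 0, -1): internal (0.000000, -1.414214); octagon support 1.414214 vs apothem 1.2 → ∉ W
#2 (3, -3, 2, -2): internal (3.707107, -5.535534); octagon support 6.535534 vs apothem 1.2 → ∉ W
#3 (-3, -2, 3, -2): internal (-3.000000, -5.828427); octagon support 6.242641 vs apothem 1.2 → ∉ W
#4 (1, 1, 1, 1): internal (1.000000, 0.414214); octagon support 1.000000 vs apothem 1.2 → ∈ W

4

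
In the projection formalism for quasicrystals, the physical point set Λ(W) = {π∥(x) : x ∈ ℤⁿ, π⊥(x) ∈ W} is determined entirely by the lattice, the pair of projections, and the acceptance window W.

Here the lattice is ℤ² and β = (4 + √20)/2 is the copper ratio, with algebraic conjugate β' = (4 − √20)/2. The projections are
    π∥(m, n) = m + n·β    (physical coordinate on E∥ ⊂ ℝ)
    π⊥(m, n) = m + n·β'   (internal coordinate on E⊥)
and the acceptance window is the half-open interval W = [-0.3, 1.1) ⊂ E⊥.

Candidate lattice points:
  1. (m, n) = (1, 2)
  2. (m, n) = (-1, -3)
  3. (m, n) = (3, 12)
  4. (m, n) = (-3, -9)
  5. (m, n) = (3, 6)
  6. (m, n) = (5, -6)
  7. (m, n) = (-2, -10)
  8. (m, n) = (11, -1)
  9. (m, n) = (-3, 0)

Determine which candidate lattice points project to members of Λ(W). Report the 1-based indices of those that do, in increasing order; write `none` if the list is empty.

Numerically β ≈ 4.2361 and β' = −1/β ≈ -0.2361.
[1] lift (1,2): star map gives 0.5279; window check -0.3 ≤ 0.5279 < 1.1 is true → IN Λ
[2] lift (-1,-3): star map gives -0.2918; window check -0.3 ≤ -0.2918 < 1.1 is true → IN Λ
[3] lift (3,12): star map gives 0.1672; window check -0.3 ≤ 0.1672 < 1.1 is true → IN Λ
[4] lift (-3,-9): star map gives -0.8754; window check -0.3 ≤ -0.8754 < 1.1 is false → out
[5] lift (3,6): star map gives 1.5836; window check -0.3 ≤ 1.5836 < 1.1 is false → out
[6] lift (5,-6): star map gives 6.4164; window check -0.3 ≤ 6.4164 < 1.1 is false → out
[7] lift (-2,-10): star map gives 0.3607; window check -0.3 ≤ 0.3607 < 1.1 is true → IN Λ
[8] lift (11,-1): star map gives 11.2361; window check -0.3 ≤ 11.2361 < 1.1 is false → out
[9] lift (-3,0): star map gives -3.0000; window check -0.3 ≤ -3.0000 < 1.1 is false → out

1, 2, 3, 7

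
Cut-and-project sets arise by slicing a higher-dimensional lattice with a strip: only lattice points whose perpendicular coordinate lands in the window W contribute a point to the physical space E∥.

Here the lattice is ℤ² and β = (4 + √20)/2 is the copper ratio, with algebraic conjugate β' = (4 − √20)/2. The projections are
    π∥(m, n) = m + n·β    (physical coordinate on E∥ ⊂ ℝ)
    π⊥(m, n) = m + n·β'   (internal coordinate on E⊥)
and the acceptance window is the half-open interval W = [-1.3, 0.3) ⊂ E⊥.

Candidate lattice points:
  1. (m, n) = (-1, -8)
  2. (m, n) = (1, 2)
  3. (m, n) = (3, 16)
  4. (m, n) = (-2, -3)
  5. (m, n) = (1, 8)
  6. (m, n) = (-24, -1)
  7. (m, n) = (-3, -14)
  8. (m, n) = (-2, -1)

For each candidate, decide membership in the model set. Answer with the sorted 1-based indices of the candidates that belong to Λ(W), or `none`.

Compute β' = (4−√20)/2 = -0.236068, so π⊥(m,n) = m -0.236068·n.
[1] lift (-1,-8): star map gives 0.888544; window check -1.3 ≤ 0.888544 < 0.3 is false → out
[2] lift (1,2): star map gives 0.527864; window check -1.3 ≤ 0.527864 < 0.3 is false → out
[3] lift (3,16): star map gives -0.777088; window check -1.3 ≤ -0.777088 < 0.3 is true → IN Λ
[4] lift (-2,-3): star map gives -1.291796; window check -1.3 ≤ -1.291796 < 0.3 is true → IN Λ
[5] lift (1,8): star map gives -0.888544; window check -1.3 ≤ -0.888544 < 0.3 is true → IN Λ
[6] lift (-24,-1): star map gives -23.763932; window check -1.3 ≤ -23.763932 < 0.3 is false → out
[7] lift (-3,-14): star map gives 0.304952; window check -1.3 ≤ 0.304952 < 0.3 is false → out
[8] lift (-2,-1): star map gives -1.763932; window check -1.3 ≤ -1.763932 < 0.3 is false → out

3, 4, 5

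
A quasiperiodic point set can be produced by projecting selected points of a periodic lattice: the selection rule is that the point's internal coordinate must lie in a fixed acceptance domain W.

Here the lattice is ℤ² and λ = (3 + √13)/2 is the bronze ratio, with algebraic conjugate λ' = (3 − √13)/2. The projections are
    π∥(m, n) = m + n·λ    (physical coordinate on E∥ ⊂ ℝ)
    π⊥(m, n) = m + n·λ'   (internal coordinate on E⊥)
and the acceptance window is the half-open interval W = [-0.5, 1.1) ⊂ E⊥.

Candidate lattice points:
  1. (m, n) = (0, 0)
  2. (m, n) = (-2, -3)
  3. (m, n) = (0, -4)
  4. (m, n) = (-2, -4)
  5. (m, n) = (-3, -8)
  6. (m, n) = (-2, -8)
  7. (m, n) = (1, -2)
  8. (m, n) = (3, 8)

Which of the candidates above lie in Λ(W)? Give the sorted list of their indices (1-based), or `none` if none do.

1, 6, 8

λ' = (3−√13)/2 ≈ -0.302776.
[1] lift (0,0): star map gives 0.000000; window check -0.5 ≤ 0.000000 < 1.1 is true → IN Λ
[2] lift (-2,-3): star map gives -1.091673; window check -0.5 ≤ -1.091673 < 1.1 is false → out
[3] lift (0,-4): star map gives 1.211103; window check -0.5 ≤ 1.211103 < 1.1 is false → out
[4] lift (-2,-4): star map gives -0.788897; window check -0.5 ≤ -0.788897 < 1.1 is false → out
[5] lift (-3,-8): star map gives -0.577795; window check -0.5 ≤ -0.577795 < 1.1 is false → out
[6] lift (-2,-8): star map gives 0.422205; window check -0.5 ≤ 0.422205 < 1.1 is true → IN Λ
[7] lift (1,-2): star map gives 1.605551; window check -0.5 ≤ 1.605551 < 1.1 is false → out
[8] lift (3,8): star map gives 0.577795; window check -0.5 ≤ 0.577795 < 1.1 is true → IN Λ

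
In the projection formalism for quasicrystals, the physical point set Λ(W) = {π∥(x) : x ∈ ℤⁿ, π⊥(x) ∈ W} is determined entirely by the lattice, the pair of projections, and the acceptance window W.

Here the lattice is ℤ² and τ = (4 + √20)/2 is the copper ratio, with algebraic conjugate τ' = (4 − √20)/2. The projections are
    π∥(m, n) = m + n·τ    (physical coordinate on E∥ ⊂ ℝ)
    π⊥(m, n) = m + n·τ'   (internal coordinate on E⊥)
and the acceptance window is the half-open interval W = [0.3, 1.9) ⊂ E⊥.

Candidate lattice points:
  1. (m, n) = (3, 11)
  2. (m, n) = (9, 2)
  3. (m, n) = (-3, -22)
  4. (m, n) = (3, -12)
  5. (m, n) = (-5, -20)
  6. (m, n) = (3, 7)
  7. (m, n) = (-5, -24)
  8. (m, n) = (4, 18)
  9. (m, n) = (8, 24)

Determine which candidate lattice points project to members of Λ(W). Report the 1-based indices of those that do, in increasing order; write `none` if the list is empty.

1, 6, 7

τ' = (4−√20)/2 ≈ -0.2361.
[1] lift (3,11): star map gives 0.4033; window check 0.3 ≤ 0.4033 < 1.9 is true → IN Λ
[2] lift (9,2): star map gives 8.5279; window check 0.3 ≤ 8.5279 < 1.9 is false → out
[3] lift (-3,-22): star map gives 2.1935; window check 0.3 ≤ 2.1935 < 1.9 is false → out
[4] lift (3,-12): star map gives 5.8328; window check 0.3 ≤ 5.8328 < 1.9 is false → out
[5] lift (-5,-20): star map gives -0.2786; window check 0.3 ≤ -0.2786 < 1.9 is false → out
[6] lift (3,7): star map gives 1.3475; window check 0.3 ≤ 1.3475 < 1.9 is true → IN Λ
[7] lift (-5,-24): star map gives 0.6656; window check 0.3 ≤ 0.6656 < 1.9 is true → IN Λ
[8] lift (4,18): star map gives -0.2492; window check 0.3 ≤ -0.2492 < 1.9 is false → out
[9] lift (8,24): star map gives 2.3344; window check 0.3 ≤ 2.3344 < 1.9 is false → out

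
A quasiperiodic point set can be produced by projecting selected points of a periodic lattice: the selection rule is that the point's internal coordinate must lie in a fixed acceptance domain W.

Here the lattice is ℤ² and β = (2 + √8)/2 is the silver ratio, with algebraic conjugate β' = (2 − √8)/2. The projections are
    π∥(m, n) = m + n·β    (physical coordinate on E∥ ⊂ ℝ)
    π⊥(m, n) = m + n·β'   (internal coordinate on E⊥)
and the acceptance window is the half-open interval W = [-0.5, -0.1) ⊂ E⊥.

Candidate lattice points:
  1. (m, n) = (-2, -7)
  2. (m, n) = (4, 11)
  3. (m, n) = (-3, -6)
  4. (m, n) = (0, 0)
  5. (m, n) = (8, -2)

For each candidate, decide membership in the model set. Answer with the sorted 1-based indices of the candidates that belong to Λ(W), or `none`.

none

Numerically β ≈ 2.4142 and β' = −1/β ≈ -0.4142.
#1 (-2,-7): internal coord -2 + (-7)·β' = +0.8995; +0.8995 ∉ [-0.5, -0.1) → out
#2 (4,11): internal coord 4 + (11)·β' = -0.5563; -0.5563 ∉ [-0.5, -0.1) → out
#3 (-3,-6): internal coord -3 + (-6)·β' = -0.5147; -0.5147 ∉ [-0.5, -0.1) → out
#4 (0,0): internal coord 0 + (0)·β' = +0.0000; +0.0000 ∉ [-0.5, -0.1) → out
#5 (8,-2): internal coord 8 + (-2)·β' = +8.8284; +8.8284 ∉ [-0.5, -0.1) → out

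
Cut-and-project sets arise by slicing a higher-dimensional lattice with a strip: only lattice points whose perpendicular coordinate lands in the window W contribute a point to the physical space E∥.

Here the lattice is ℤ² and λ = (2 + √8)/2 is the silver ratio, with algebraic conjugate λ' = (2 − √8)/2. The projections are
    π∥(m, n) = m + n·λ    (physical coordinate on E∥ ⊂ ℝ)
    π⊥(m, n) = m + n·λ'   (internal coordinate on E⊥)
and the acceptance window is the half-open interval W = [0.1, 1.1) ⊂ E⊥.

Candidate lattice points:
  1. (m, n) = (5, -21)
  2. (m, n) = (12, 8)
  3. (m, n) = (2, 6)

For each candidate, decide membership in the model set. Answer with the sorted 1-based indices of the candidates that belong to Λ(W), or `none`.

none

Numerically λ ≈ 2.4142 and λ' = −1/λ ≈ -0.4142.
#1 (5,-21): internal coord 5 + (-21)·λ' = +13.6985; +13.6985 ∉ [0.1, 1.1) → out
#2 (12,8): internal coord 12 + (8)·λ' = +8.6863; +8.6863 ∉ [0.1, 1.1) → out
#3 (2,6): internal coord 2 + (6)·λ' = -0.4853; -0.4853 ∉ [0.1, 1.1) → out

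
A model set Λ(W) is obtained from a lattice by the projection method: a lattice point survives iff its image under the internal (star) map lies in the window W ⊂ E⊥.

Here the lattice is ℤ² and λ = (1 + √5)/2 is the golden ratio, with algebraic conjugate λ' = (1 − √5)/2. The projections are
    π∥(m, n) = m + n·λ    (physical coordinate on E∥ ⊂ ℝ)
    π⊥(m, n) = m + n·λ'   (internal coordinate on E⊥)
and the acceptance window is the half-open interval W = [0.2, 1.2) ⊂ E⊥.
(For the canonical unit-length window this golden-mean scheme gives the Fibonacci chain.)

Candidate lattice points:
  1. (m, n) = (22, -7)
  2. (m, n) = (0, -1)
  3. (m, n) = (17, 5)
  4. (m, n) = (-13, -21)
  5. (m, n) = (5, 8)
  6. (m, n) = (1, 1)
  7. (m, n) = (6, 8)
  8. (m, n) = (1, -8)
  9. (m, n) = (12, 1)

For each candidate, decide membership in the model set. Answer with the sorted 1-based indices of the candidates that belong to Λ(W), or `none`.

2, 6, 7

Numerically λ ≈ 1.6180 and λ' = −1/λ ≈ -0.6180.
[1] lift (22,-7): star map gives 26.3262; window check 0.2 ≤ 26.3262 < 1.2 is false → out
[2] lift (0,-1): star map gives 0.6180; window check 0.2 ≤ 0.6180 < 1.2 is true → IN Λ
[3] lift (17,5): star map gives 13.9098; window check 0.2 ≤ 13.9098 < 1.2 is false → out
[4] lift (-13,-21): star map gives -0.0213; window check 0.2 ≤ -0.0213 < 1.2 is false → out
[5] lift (5,8): star map gives 0.0557; window check 0.2 ≤ 0.0557 < 1.2 is false → out
[6] lift (1,1): star map gives 0.3820; window check 0.2 ≤ 0.3820 < 1.2 is true → IN Λ
[7] lift (6,8): star map gives 1.0557; window check 0.2 ≤ 1.0557 < 1.2 is true → IN Λ
[8] lift (1,-8): star map gives 5.9443; window check 0.2 ≤ 5.9443 < 1.2 is false → out
[9] lift (12,1): star map gives 11.3820; window check 0.2 ≤ 11.3820 < 1.2 is false → out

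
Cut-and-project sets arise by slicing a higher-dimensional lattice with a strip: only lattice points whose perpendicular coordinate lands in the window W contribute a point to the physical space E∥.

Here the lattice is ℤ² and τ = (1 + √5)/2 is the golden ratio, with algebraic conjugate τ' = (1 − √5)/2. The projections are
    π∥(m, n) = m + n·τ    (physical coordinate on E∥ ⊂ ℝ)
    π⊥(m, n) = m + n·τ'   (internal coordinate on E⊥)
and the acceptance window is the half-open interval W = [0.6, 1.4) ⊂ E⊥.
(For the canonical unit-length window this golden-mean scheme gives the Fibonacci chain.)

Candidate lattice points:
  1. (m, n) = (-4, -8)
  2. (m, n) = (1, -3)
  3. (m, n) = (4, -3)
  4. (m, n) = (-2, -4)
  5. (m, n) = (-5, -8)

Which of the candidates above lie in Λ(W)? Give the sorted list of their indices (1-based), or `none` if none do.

1

Numerically τ ≈ 1.6180 and τ' = −1/τ ≈ -0.6180.
#1 (-4,-8): internal coord -4 + (-8)·τ' = +0.9443; +0.9443 ∈ [0.6, 1.4) → IN Λ
#2 (1,-3): internal coord 1 + (-3)·τ' = +2.8541; +2.8541 ∉ [0.6, 1.4) → out
#3 (4,-3): internal coord 4 + (-3)·τ' = +5.8541; +5.8541 ∉ [0.6, 1.4) → out
#4 (-2,-4): internal coord -2 + (-4)·τ' = +0.4721; +0.4721 ∉ [0.6, 1.4) → out
#5 (-5,-8): internal coord -5 + (-8)·τ' = -0.0557; -0.0557 ∉ [0.6, 1.4) → out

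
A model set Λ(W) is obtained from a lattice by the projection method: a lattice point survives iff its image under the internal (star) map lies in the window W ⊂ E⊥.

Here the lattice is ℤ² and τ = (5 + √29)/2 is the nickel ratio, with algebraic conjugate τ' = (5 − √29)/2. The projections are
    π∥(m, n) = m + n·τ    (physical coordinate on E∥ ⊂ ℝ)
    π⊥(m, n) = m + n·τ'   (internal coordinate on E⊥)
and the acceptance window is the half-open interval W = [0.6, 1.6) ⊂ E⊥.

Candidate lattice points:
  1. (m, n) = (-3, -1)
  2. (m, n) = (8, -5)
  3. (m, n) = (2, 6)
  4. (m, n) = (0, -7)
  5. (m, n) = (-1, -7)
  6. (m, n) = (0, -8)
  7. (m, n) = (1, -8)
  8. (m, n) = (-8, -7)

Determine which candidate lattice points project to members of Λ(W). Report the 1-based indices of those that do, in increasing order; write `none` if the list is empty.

3, 4, 6

τ' = (5−√29)/2 ≈ -0.1926.
candidate 1: (m,n)=(-3,-1) → π∥ = -3-1·τ ≈ -8.1926, π⊥ = -3-1·τ' ≈ -2.8074 ∉ [0.6, 1.6) ⇒ out
candidate 2: (m,n)=(8,-5) → π∥ = 8-5·τ ≈ -17.9629, π⊥ = 8-5·τ' ≈ 8.9629 ∉ [0.6, 1.6) ⇒ out
candidate 3: (m,n)=(2,6) → π∥ = 2+6·τ ≈ 33.1555, π⊥ = 2+6·τ' ≈ 0.8445 ∈ [0.6, 1.6) ⇒ IN Λ
candidate 4: (m,n)=(0,-7) → π∥ = 0-7·τ ≈ -36.3481, π⊥ = 0-7·τ' ≈ 1.3481 ∈ [0.6, 1.6) ⇒ IN Λ
candidate 5: (m,n)=(-1,-7) → π∥ = -1-7·τ ≈ -37.3481, π⊥ = -1-7·τ' ≈ 0.3481 ∉ [0.6, 1.6) ⇒ out
candidate 6: (m,n)=(0,-8) → π∥ = 0-8·τ ≈ -41.5407, π⊥ = 0-8·τ' ≈ 1.5407 ∈ [0.6, 1.6) ⇒ IN Λ
candidate 7: (m,n)=(1,-8) → π∥ = 1-8·τ ≈ -40.5407, π⊥ = 1-8·τ' ≈ 2.5407 ∉ [0.6, 1.6) ⇒ out
candidate 8: (m,n)=(-8,-7) → π∥ = -8-7·τ ≈ -44.3481, π⊥ = -8-7·τ' ≈ -6.6519 ∉ [0.6, 1.6) ⇒ out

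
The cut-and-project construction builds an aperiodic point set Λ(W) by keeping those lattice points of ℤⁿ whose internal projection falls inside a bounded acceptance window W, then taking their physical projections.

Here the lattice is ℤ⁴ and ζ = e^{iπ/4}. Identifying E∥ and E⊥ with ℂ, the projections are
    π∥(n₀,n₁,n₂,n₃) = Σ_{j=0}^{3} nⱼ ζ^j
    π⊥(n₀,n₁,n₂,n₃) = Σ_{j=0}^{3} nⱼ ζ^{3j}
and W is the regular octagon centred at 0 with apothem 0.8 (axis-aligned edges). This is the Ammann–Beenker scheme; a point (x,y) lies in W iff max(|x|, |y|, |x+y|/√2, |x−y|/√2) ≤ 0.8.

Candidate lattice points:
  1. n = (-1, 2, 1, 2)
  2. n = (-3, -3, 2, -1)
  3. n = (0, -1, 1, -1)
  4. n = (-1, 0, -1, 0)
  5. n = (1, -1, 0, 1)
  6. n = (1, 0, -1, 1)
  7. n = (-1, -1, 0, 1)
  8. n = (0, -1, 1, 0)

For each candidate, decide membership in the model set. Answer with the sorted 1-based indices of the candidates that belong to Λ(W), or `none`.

With ζ = e^{iπ/4} the internal vectors are ζ^0,ζ^3,ζ^6,ζ^9.
candidate 1: n = (-1, 2, 1, 2) → π⊥ ≈ (-1.000000, +1.828427); max(|x|,|y|,|x±y|/√2) = 2.000000 > 0.8 ⇒ ∉ W
candidate 2: n = (-3, -3, 2, -1) → π⊥ ≈ (-1.585786, -4.828427); max(|x|,|y|,|x±y|/√2) = 4.828427 > 0.8 ⇒ ∉ W
candidate 3: n = (0, -1, 1, -1) → π⊥ ≈ (+0.000000, -2.414214); max(|x|,|y|,|x±y|/√2) = 2.414214 > 0.8 ⇒ ∉ W
candidate 4: n = (-1, 0, -1, 0) → π⊥ ≈ (-1.000000, +1.000000); max(|x|,|y|,|x±y|/√2) = 1.414214 > 0.8 ⇒ ∉ W
candidate 5: n = (1, -1, 0, 1) → π⊥ ≈ (+2.414214, +0.000000); max(|x|,|y|,|x±y|/√2) = 2.414214 > 0.8 ⇒ ∉ W
candidate 6: n = (1, 0, -1, 1) → π⊥ ≈ (+1.707107, +1.707107); max(|x|,|y|,|x±y|/√2) = 2.414214 > 0.8 ⇒ ∉ W
candidate 7: n = (-1, -1, 0, 1) → π⊥ ≈ (+0.414214, +0.000000); max(|x|,|y|,|x±y|/√2) = 0.414214 ≤ 0.8 ⇒ ∈ W
candidate 8: n = (0, -1, 1, 0) → π⊥ ≈ (+0.707107, -1.707107); max(|x|,|y|,|x±y|/√2) = 1.707107 > 0.8 ⇒ ∉ W

7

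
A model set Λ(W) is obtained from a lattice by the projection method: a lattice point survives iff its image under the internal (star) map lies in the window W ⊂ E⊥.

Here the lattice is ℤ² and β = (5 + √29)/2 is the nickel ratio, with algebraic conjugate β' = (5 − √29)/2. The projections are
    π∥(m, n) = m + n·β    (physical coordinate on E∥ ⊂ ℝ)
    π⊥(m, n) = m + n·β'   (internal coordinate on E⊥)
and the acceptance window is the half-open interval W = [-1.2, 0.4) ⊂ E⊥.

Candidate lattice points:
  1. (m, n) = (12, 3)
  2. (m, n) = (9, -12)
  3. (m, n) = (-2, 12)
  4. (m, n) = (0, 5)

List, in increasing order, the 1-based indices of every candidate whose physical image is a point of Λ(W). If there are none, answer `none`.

4

Compute β' = (5−√29)/2 = -0.1926, so π⊥(m,n) = m -0.1926·n.
[1] lift (12,3): star map gives 11.4223; window check -1.2 ≤ 11.4223 < 0.4 is false → out
[2] lift (9,-12): star map gives 11.3110; window check -1.2 ≤ 11.3110 < 0.4 is false → out
[3] lift (-2,12): star map gives -4.3110; window check -1.2 ≤ -4.3110 < 0.4 is false → out
[4] lift (0,5): star map gives -0.9629; window check -1.2 ≤ -0.9629 < 0.4 is true → IN Λ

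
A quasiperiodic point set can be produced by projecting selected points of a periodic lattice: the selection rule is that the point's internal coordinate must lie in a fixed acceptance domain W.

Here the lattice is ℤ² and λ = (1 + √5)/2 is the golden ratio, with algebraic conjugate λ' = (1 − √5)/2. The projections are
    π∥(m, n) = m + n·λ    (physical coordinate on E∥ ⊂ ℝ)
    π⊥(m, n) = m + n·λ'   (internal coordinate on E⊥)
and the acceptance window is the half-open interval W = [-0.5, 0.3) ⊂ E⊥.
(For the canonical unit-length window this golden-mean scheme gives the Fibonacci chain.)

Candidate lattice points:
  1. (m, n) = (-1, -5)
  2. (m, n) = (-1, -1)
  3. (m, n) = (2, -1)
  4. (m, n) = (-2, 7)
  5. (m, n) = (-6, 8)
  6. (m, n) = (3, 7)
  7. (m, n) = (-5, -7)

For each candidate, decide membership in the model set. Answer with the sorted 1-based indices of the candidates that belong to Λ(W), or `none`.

2

Compute λ' = (1−√5)/2 = -0.61803, so π⊥(m,n) = m -0.61803·n.
candidate 1: (m,n)=(-1,-5) → π∥ = -1-5·λ ≈ -9.09017, π⊥ = -1-5·λ' ≈ 2.09017 ∉ [-0.5, 0.3) ⇒ out
candidate 2: (m,n)=(-1,-1) → π∥ = -1-1·λ ≈ -2.61803, π⊥ = -1-1·λ' ≈ -0.38197 ∈ [-0.5, 0.3) ⇒ IN Λ
candidate 3: (m,n)=(2,-1) → π∥ = 2-1·λ ≈ 0.38197, π⊥ = 2-1·λ' ≈ 2.61803 ∉ [-0.5, 0.3) ⇒ out
candidate 4: (m,n)=(-2,7) → π∥ = -2+7·λ ≈ 9.32624, π⊥ = -2+7·λ' ≈ -6.32624 ∉ [-0.5, 0.3) ⇒ out
candidate 5: (m,n)=(-6,8) → π∥ = -6+8·λ ≈ 6.94427, π⊥ = -6+8·λ' ≈ -10.94427 ∉ [-0.5, 0.3) ⇒ out
candidate 6: (m,n)=(3,7) → π∥ = 3+7·λ ≈ 14.32624, π⊥ = 3+7·λ' ≈ -1.32624 ∉ [-0.5, 0.3) ⇒ out
candidate 7: (m,n)=(-5,-7) → π∥ = -5-7·λ ≈ -16.32624, π⊥ = -5-7·λ' ≈ -0.67376 ∉ [-0.5, 0.3) ⇒ out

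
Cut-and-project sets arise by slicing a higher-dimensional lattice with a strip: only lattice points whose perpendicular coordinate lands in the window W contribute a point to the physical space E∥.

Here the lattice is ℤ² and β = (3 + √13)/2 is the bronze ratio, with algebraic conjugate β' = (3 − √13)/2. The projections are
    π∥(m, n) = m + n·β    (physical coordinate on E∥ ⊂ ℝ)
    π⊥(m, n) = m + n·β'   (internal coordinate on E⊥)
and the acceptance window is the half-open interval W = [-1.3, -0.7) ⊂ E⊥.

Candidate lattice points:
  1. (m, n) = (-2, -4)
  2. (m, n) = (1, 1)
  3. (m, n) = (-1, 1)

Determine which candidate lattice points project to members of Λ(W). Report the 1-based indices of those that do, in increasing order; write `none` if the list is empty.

β' = (3−√13)/2 ≈ -0.302776.
#1 (-2,-4): internal coord -2 + (-4)·β' = -0.788897; -0.788897 ∈ [-1.3, -0.7) → IN Λ
#2 (1,1): internal coord 1 + (1)·β' = +0.697224; +0.697224 ∉ [-1.3, -0.7) → out
#3 (-1,1): internal coord -1 + (1)·β' = -1.302776; -1.302776 ∉ [-1.3, -0.7) → out

1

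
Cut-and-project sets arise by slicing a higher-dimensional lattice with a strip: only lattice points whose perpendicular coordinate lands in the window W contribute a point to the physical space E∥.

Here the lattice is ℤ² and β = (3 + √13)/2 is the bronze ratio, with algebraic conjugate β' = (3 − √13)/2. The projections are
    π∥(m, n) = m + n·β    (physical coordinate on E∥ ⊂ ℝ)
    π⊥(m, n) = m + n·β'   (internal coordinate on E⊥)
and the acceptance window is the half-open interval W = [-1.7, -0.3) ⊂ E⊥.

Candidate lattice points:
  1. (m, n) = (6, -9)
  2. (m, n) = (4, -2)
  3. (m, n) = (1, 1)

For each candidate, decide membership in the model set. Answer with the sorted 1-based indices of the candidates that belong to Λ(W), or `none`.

none

Compute β' = (3−√13)/2 = -0.302776, so π⊥(m,n) = m -0.302776·n.
candidate 1: (m,n)=(6,-9) → π∥ = 6-9·β ≈ -23.724981, π⊥ = 6-9·β' ≈ 8.724981 ∉ [-1.7, -0.3) ⇒ out
candidate 2: (m,n)=(4,-2) → π∥ = 4-2·β ≈ -2.605551, π⊥ = 4-2·β' ≈ 4.605551 ∉ [-1.7, -0.3) ⇒ out
candidate 3: (m,n)=(1,1) → π∥ = 1+1·β ≈ 4.302776, π⊥ = 1+1·β' ≈ 0.697224 ∉ [-1.7, -0.3) ⇒ out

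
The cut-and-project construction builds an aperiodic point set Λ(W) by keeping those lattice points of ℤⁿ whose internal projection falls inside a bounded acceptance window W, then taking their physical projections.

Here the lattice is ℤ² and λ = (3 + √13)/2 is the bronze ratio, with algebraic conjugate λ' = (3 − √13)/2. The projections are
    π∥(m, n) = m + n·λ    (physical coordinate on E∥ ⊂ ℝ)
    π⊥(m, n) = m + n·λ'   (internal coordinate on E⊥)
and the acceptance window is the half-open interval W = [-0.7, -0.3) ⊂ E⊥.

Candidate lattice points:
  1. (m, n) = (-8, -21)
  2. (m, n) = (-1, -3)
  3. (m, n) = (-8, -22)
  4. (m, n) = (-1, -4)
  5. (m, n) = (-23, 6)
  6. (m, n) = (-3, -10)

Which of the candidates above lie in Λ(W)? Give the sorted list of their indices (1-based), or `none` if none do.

none

Compute λ' = (3−√13)/2 = -0.302776, so π⊥(m,n) = m -0.302776·n.
[1] lift (-8,-21): star map gives -1.641712; window check -0.7 ≤ -1.641712 < -0.3 is false → out
[2] lift (-1,-3): star map gives -0.091673; window check -0.7 ≤ -0.091673 < -0.3 is false → out
[3] lift (-8,-22): star map gives -1.338936; window check -0.7 ≤ -1.338936 < -0.3 is false → out
[4] lift (-1,-4): star map gives 0.211103; window check -0.7 ≤ 0.211103 < -0.3 is false → out
[5] lift (-23,6): star map gives -24.816654; window check -0.7 ≤ -24.816654 < -0.3 is false → out
[6] lift (-3,-10): star map gives 0.027756; window check -0.7 ≤ 0.027756 < -0.3 is false → out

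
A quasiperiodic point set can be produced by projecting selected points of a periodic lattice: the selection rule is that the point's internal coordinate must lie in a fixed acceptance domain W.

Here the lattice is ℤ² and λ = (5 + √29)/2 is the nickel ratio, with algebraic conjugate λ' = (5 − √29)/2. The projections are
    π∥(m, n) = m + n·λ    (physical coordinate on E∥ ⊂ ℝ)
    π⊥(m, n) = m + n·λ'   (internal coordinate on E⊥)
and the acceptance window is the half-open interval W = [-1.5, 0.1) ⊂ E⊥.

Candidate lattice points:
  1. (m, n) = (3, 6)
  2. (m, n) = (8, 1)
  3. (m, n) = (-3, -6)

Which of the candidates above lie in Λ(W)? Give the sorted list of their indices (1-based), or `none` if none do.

λ' = (5−√29)/2 ≈ -0.192582.
candidate 1: (m,n)=(3,6) → π∥ = 3+6·λ ≈ 34.155494, π⊥ = 3+6·λ' ≈ 1.844506 ∉ [-1.5, 0.1) ⇒ out
candidate 2: (m,n)=(8,1) → π∥ = 8+1·λ ≈ 13.192582, π⊥ = 8+1·λ' ≈ 7.807418 ∉ [-1.5, 0.1) ⇒ out
candidate 3: (m,n)=(-3,-6) → π∥ = -3-6·λ ≈ -34.155494, π⊥ = -3-6·λ' ≈ -1.844506 ∉ [-1.5, 0.1) ⇒ out

none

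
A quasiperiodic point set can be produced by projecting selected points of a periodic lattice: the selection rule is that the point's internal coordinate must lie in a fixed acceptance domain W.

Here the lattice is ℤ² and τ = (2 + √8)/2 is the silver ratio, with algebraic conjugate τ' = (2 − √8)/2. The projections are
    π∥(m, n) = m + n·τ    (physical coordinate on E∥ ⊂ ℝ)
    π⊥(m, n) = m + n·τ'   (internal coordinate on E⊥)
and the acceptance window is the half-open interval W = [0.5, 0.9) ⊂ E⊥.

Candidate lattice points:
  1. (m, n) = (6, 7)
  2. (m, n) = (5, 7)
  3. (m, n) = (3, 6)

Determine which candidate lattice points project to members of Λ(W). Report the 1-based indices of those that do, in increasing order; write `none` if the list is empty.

τ' = (2−√8)/2 ≈ -0.4142.
[1] lift (6,7): star map gives 3.1005; window check 0.5 ≤ 3.1005 < 0.9 is false → out
[2] lift (5,7): star map gives 2.1005; window check 0.5 ≤ 2.1005 < 0.9 is false → out
[3] lift (3,6): star map gives 0.5147; window check 0.5 ≤ 0.5147 < 0.9 is true → IN Λ

3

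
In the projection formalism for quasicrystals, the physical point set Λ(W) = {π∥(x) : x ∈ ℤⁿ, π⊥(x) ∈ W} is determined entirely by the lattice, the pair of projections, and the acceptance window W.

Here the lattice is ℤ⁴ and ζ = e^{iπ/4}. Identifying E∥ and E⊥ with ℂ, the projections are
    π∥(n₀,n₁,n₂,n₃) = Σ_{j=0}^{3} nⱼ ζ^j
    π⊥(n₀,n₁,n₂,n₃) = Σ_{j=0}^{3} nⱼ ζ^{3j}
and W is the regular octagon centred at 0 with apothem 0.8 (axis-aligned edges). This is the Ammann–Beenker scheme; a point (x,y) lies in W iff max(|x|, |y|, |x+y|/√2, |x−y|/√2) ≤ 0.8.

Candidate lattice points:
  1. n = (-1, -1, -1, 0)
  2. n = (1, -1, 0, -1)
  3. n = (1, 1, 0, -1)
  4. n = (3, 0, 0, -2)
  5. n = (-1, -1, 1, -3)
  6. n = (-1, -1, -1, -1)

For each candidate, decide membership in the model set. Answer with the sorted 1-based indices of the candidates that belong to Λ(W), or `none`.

Internal map: ζ^{3j} for j=0..3 gives (1,0), (−√2/2,√2/2), (0,−1), (√2/2,√2/2).
candidate 1: n = (-1, -1, -1, 0) → π⊥ ≈ (-0.292893, +0.292893); max(|x|,|y|,|x±y|/√2) = 0.414214 ≤ 0.8 ⇒ ∈ W
candidate 2: n = (1, -1, 0, -1) → π⊥ ≈ (+1.000000, -1.414214); max(|x|,|y|,|x±y|/√2) = 1.707107 > 0.8 ⇒ ∉ W
candidate 3: n = (1, 1, 0, -1) → π⊥ ≈ (-0.414214, +0.000000); max(|x|,|y|,|x±y|/√2) = 0.414214 ≤ 0.8 ⇒ ∈ W
candidate 4: n = (3, 0, 0, -2) → π⊥ ≈ (+1.585786, -1.414214); max(|x|,|y|,|x±y|/√2) = 2.121320 > 0.8 ⇒ ∉ W
candidate 5: n = (-1, -1, 1, -3) → π⊥ ≈ (-2.414214, -3.828427); max(|x|,|y|,|x±y|/√2) = 4.414214 > 0.8 ⇒ ∉ W
candidate 6: n = (-1, -1, -1, -1) → π⊥ ≈ (-1.000000, -0.414214); max(|x|,|y|,|x±y|/√2) = 1.000000 > 0.8 ⇒ ∉ W

1, 3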